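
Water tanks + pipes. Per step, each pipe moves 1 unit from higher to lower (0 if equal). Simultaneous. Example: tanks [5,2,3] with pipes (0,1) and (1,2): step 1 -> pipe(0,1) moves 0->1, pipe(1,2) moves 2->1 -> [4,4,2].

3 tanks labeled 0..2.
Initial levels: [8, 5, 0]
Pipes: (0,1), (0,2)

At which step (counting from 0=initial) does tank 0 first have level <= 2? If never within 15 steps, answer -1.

Answer: -1

Derivation:
Step 1: flows [0->1,0->2] -> levels [6 6 1]
Step 2: flows [0=1,0->2] -> levels [5 6 2]
Step 3: flows [1->0,0->2] -> levels [5 5 3]
Step 4: flows [0=1,0->2] -> levels [4 5 4]
Step 5: flows [1->0,0=2] -> levels [5 4 4]
Step 6: flows [0->1,0->2] -> levels [3 5 5]
Step 7: flows [1->0,2->0] -> levels [5 4 4]
  -> period-2 cycle (repeats step 5); tank 0 never drops to <=2
Tank 0 never reaches <=2 within 15 steps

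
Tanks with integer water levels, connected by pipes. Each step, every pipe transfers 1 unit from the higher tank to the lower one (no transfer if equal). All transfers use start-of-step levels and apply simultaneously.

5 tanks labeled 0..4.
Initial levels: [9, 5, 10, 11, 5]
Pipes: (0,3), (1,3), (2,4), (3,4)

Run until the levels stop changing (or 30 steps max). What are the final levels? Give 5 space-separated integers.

Answer: 9 8 8 6 9

Derivation:
Step 1: flows [3->0,3->1,2->4,3->4] -> levels [10 6 9 8 7]
Step 2: flows [0->3,3->1,2->4,3->4] -> levels [9 7 8 7 9]
Step 3: flows [0->3,1=3,4->2,4->3] -> levels [8 7 9 9 7]
Step 4: flows [3->0,3->1,2->4,3->4] -> levels [9 8 8 6 9]
Step 5: flows [0->3,1->3,4->2,4->3] -> levels [8 7 9 9 7]
  -> period-2 cycle: step 5 state = step 3 state; never stabilizes
  -> state at step 30: (30-3) mod 2 = 1, same as step 4 -> [9 8 8 6 9]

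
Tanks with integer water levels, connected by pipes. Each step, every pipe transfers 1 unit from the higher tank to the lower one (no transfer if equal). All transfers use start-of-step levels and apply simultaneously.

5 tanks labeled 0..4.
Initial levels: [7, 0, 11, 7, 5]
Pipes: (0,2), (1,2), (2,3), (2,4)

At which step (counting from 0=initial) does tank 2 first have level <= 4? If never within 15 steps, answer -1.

Step 1: flows [2->0,2->1,2->3,2->4] -> levels [8 1 7 8 6]
Step 2: flows [0->2,2->1,3->2,2->4] -> levels [7 2 7 7 7]
Step 3: flows [0=2,2->1,2=3,2=4] -> levels [7 3 6 7 7]
Step 4: flows [0->2,2->1,3->2,4->2] -> levels [6 4 8 6 6]
Step 5: flows [2->0,2->1,2->3,2->4] -> levels [7 5 4 7 7]
Tank 2 first reaches <=4 at step 5

Answer: 5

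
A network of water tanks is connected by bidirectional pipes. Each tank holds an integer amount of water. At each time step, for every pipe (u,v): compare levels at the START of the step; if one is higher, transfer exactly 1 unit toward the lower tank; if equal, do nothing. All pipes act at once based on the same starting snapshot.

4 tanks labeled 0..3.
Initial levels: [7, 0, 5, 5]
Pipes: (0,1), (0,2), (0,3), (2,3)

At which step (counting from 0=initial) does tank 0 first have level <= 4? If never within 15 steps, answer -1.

Answer: 1

Derivation:
Step 1: flows [0->1,0->2,0->3,2=3] -> levels [4 1 6 6]
Tank 0 first reaches <=4 at step 1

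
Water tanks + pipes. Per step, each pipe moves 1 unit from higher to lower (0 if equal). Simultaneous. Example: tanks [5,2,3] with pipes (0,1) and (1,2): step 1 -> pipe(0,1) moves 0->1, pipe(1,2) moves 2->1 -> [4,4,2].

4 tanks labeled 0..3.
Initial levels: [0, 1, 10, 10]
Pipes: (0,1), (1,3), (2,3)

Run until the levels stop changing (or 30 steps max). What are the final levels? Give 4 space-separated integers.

Step 1: flows [1->0,3->1,2=3] -> levels [1 1 10 9]
Step 2: flows [0=1,3->1,2->3] -> levels [1 2 9 9]
Step 3: flows [1->0,3->1,2=3] -> levels [2 2 9 8]
Step 4: flows [0=1,3->1,2->3] -> levels [2 3 8 8]
Step 5: flows [1->0,3->1,2=3] -> levels [3 3 8 7]
Step 6: flows [0=1,3->1,2->3] -> levels [3 4 7 7]
Step 7: flows [1->0,3->1,2=3] -> levels [4 4 7 6]
Step 8: flows [0=1,3->1,2->3] -> levels [4 5 6 6]
Step 9: flows [1->0,3->1,2=3] -> levels [5 5 6 5]
Step 10: flows [0=1,1=3,2->3] -> levels [5 5 5 6]
Step 11: flows [0=1,3->1,3->2] -> levels [5 6 6 4]
Step 12: flows [1->0,1->3,2->3] -> levels [6 4 5 6]
Step 13: flows [0->1,3->1,3->2] -> levels [5 6 6 4]
  -> period-2 cycle: step 13 state = step 11 state; never stabilizes
  -> state at step 30: (30-11) mod 2 = 1, same as step 12 -> [6 4 5 6]

Answer: 6 4 5 6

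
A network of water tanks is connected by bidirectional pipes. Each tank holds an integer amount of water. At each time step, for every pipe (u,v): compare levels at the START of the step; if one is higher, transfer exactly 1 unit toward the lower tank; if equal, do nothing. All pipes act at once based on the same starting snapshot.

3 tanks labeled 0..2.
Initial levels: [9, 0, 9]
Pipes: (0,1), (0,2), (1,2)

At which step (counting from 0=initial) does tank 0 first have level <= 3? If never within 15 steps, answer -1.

Answer: -1

Derivation:
Step 1: flows [0->1,0=2,2->1] -> levels [8 2 8]
Step 2: flows [0->1,0=2,2->1] -> levels [7 4 7]
Step 3: flows [0->1,0=2,2->1] -> levels [6 6 6]
Step 4: flows [0=1,0=2,1=2] -> levels [6 6 6]
  -> stable; tank 0 stays at 6 > 3
Tank 0 never reaches <=3 within 15 steps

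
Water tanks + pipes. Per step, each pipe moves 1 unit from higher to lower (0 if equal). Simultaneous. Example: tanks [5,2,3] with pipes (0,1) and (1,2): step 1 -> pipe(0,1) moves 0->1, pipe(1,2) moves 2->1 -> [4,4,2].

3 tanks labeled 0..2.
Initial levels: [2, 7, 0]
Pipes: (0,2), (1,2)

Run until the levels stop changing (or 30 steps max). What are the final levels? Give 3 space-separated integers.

Step 1: flows [0->2,1->2] -> levels [1 6 2]
Step 2: flows [2->0,1->2] -> levels [2 5 2]
Step 3: flows [0=2,1->2] -> levels [2 4 3]
Step 4: flows [2->0,1->2] -> levels [3 3 3]
Step 5: flows [0=2,1=2] -> levels [3 3 3]
  -> stable (no change)

Answer: 3 3 3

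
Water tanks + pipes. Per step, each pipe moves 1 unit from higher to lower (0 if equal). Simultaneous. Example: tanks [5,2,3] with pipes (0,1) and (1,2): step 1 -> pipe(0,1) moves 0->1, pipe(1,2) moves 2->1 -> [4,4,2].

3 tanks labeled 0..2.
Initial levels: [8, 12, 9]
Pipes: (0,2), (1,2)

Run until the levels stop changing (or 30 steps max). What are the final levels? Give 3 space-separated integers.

Answer: 9 9 11

Derivation:
Step 1: flows [2->0,1->2] -> levels [9 11 9]
Step 2: flows [0=2,1->2] -> levels [9 10 10]
Step 3: flows [2->0,1=2] -> levels [10 10 9]
Step 4: flows [0->2,1->2] -> levels [9 9 11]
Step 5: flows [2->0,2->1] -> levels [10 10 9]
  -> period-2 cycle: step 5 state = step 3 state; never stabilizes
  -> state at step 30: (30-3) mod 2 = 1, same as step 4 -> [9 9 11]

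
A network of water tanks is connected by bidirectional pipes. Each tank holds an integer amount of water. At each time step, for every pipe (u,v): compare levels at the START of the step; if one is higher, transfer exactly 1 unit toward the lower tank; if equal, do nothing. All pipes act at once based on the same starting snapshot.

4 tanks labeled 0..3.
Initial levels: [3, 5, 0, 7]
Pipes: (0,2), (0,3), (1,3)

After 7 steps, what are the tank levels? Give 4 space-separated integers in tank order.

Step 1: flows [0->2,3->0,3->1] -> levels [3 6 1 5]
Step 2: flows [0->2,3->0,1->3] -> levels [3 5 2 5]
Step 3: flows [0->2,3->0,1=3] -> levels [3 5 3 4]
Step 4: flows [0=2,3->0,1->3] -> levels [4 4 3 4]
Step 5: flows [0->2,0=3,1=3] -> levels [3 4 4 4]
Step 6: flows [2->0,3->0,1=3] -> levels [5 4 3 3]
Step 7: flows [0->2,0->3,1->3] -> levels [3 3 4 5]

Answer: 3 3 4 5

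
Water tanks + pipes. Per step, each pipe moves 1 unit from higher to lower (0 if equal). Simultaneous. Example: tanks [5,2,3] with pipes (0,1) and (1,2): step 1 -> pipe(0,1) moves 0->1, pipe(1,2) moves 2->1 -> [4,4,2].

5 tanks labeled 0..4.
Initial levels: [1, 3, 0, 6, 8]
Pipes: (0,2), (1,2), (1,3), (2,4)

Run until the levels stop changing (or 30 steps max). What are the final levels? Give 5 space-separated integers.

Step 1: flows [0->2,1->2,3->1,4->2] -> levels [0 3 3 5 7]
Step 2: flows [2->0,1=2,3->1,4->2] -> levels [1 4 3 4 6]
Step 3: flows [2->0,1->2,1=3,4->2] -> levels [2 3 4 4 5]
Step 4: flows [2->0,2->1,3->1,4->2] -> levels [3 5 3 3 4]
Step 5: flows [0=2,1->2,1->3,4->2] -> levels [3 3 5 4 3]
Step 6: flows [2->0,2->1,3->1,2->4] -> levels [4 5 2 3 4]
Step 7: flows [0->2,1->2,1->3,4->2] -> levels [3 3 5 4 3]
  -> period-2 cycle: step 7 state = step 5 state; never stabilizes
  -> state at step 30: (30-5) mod 2 = 1, same as step 6 -> [4 5 2 3 4]

Answer: 4 5 2 3 4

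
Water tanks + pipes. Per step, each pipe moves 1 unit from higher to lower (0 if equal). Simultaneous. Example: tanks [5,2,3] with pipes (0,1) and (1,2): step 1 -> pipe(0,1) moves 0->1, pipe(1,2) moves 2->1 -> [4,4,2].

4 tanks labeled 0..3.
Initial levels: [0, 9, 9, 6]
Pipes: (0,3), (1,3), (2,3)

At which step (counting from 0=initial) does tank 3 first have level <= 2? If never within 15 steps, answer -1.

Step 1: flows [3->0,1->3,2->3] -> levels [1 8 8 7]
Step 2: flows [3->0,1->3,2->3] -> levels [2 7 7 8]
Step 3: flows [3->0,3->1,3->2] -> levels [3 8 8 5]
Step 4: flows [3->0,1->3,2->3] -> levels [4 7 7 6]
Step 5: flows [3->0,1->3,2->3] -> levels [5 6 6 7]
Step 6: flows [3->0,3->1,3->2] -> levels [6 7 7 4]
Step 7: flows [0->3,1->3,2->3] -> levels [5 6 6 7]
  -> period-2 cycle (repeats step 5); tank 3 never drops to <=2
Tank 3 never reaches <=2 within 15 steps

Answer: -1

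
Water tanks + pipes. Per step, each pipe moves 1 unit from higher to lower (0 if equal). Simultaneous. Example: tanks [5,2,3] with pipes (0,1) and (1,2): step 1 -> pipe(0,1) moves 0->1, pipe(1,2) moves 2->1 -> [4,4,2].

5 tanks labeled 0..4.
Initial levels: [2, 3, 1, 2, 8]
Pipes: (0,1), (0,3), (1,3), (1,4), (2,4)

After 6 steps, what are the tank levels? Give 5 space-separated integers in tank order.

Step 1: flows [1->0,0=3,1->3,4->1,4->2] -> levels [3 2 2 3 6]
Step 2: flows [0->1,0=3,3->1,4->1,4->2] -> levels [2 5 3 2 4]
Step 3: flows [1->0,0=3,1->3,1->4,4->2] -> levels [3 2 4 3 4]
Step 4: flows [0->1,0=3,3->1,4->1,2=4] -> levels [2 5 4 2 3]
Step 5: flows [1->0,0=3,1->3,1->4,2->4] -> levels [3 2 3 3 5]
Step 6: flows [0->1,0=3,3->1,4->1,4->2] -> levels [2 5 4 2 3]

Answer: 2 5 4 2 3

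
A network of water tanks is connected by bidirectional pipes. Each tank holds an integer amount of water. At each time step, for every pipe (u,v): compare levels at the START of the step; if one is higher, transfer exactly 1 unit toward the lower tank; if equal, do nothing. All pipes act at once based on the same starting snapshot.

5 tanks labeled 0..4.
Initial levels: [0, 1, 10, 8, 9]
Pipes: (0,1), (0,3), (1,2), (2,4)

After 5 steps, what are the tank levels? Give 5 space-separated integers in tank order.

Step 1: flows [1->0,3->0,2->1,2->4] -> levels [2 1 8 7 10]
Step 2: flows [0->1,3->0,2->1,4->2] -> levels [2 3 8 6 9]
Step 3: flows [1->0,3->0,2->1,4->2] -> levels [4 3 8 5 8]
Step 4: flows [0->1,3->0,2->1,2=4] -> levels [4 5 7 4 8]
Step 5: flows [1->0,0=3,2->1,4->2] -> levels [5 5 7 4 7]

Answer: 5 5 7 4 7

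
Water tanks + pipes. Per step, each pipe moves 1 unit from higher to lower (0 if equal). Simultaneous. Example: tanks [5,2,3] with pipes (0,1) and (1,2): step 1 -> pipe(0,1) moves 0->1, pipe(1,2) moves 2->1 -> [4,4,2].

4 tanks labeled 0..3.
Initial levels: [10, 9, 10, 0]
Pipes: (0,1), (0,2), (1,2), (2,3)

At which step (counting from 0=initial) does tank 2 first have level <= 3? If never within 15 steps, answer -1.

Step 1: flows [0->1,0=2,2->1,2->3] -> levels [9 11 8 1]
Step 2: flows [1->0,0->2,1->2,2->3] -> levels [9 9 9 2]
Step 3: flows [0=1,0=2,1=2,2->3] -> levels [9 9 8 3]
Step 4: flows [0=1,0->2,1->2,2->3] -> levels [8 8 9 4]
Step 5: flows [0=1,2->0,2->1,2->3] -> levels [9 9 6 5]
Step 6: flows [0=1,0->2,1->2,2->3] -> levels [8 8 7 6]
Step 7: flows [0=1,0->2,1->2,2->3] -> levels [7 7 8 7]
Step 8: flows [0=1,2->0,2->1,2->3] -> levels [8 8 5 8]
Step 9: flows [0=1,0->2,1->2,3->2] -> levels [7 7 8 7]
  -> period-2 cycle (repeats step 7); tank 2 never drops to <=3
Tank 2 never reaches <=3 within 15 steps

Answer: -1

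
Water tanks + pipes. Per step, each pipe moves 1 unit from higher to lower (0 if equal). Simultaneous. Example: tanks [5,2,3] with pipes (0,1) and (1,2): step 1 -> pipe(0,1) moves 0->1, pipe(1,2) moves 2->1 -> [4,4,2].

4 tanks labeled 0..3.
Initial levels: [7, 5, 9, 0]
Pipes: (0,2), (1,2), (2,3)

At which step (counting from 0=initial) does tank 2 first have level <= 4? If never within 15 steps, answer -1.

Answer: 6

Derivation:
Step 1: flows [2->0,2->1,2->3] -> levels [8 6 6 1]
Step 2: flows [0->2,1=2,2->3] -> levels [7 6 6 2]
Step 3: flows [0->2,1=2,2->3] -> levels [6 6 6 3]
Step 4: flows [0=2,1=2,2->3] -> levels [6 6 5 4]
Step 5: flows [0->2,1->2,2->3] -> levels [5 5 6 5]
Step 6: flows [2->0,2->1,2->3] -> levels [6 6 3 6]
Tank 2 first reaches <=4 at step 6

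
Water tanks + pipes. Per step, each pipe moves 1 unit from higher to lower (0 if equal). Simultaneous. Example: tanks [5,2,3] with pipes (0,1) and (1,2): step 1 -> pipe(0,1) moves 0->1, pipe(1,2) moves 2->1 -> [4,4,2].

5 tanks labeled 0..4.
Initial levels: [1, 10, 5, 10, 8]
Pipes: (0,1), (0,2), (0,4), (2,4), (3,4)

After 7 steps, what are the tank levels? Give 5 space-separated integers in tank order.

Answer: 6 7 7 6 8

Derivation:
Step 1: flows [1->0,2->0,4->0,4->2,3->4] -> levels [4 9 5 9 7]
Step 2: flows [1->0,2->0,4->0,4->2,3->4] -> levels [7 8 5 8 6]
Step 3: flows [1->0,0->2,0->4,4->2,3->4] -> levels [6 7 7 7 7]
Step 4: flows [1->0,2->0,4->0,2=4,3=4] -> levels [9 6 6 7 6]
Step 5: flows [0->1,0->2,0->4,2=4,3->4] -> levels [6 7 7 6 8]
Step 6: flows [1->0,2->0,4->0,4->2,4->3] -> levels [9 6 7 7 5]
Step 7: flows [0->1,0->2,0->4,2->4,3->4] -> levels [6 7 7 6 8]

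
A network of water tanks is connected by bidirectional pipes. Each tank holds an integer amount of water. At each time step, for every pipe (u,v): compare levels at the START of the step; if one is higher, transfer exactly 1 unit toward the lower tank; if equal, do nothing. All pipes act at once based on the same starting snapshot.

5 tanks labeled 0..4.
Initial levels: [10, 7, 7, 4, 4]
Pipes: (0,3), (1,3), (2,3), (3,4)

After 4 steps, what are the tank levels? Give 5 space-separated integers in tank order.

Step 1: flows [0->3,1->3,2->3,3=4] -> levels [9 6 6 7 4]
Step 2: flows [0->3,3->1,3->2,3->4] -> levels [8 7 7 5 5]
Step 3: flows [0->3,1->3,2->3,3=4] -> levels [7 6 6 8 5]
Step 4: flows [3->0,3->1,3->2,3->4] -> levels [8 7 7 4 6]

Answer: 8 7 7 4 6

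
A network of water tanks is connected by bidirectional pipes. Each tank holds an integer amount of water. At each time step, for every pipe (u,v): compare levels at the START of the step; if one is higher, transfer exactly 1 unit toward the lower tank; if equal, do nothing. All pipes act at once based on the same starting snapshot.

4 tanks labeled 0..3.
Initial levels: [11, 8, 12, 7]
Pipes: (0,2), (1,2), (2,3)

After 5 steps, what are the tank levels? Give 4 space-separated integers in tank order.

Answer: 9 9 11 9

Derivation:
Step 1: flows [2->0,2->1,2->3] -> levels [12 9 9 8]
Step 2: flows [0->2,1=2,2->3] -> levels [11 9 9 9]
Step 3: flows [0->2,1=2,2=3] -> levels [10 9 10 9]
Step 4: flows [0=2,2->1,2->3] -> levels [10 10 8 10]
Step 5: flows [0->2,1->2,3->2] -> levels [9 9 11 9]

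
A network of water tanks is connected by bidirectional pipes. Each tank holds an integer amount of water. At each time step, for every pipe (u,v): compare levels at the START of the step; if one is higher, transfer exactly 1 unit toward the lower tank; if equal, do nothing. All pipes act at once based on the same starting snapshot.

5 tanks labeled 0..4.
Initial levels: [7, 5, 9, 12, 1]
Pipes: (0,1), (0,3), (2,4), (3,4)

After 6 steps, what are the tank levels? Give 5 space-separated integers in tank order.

Answer: 6 8 7 8 5

Derivation:
Step 1: flows [0->1,3->0,2->4,3->4] -> levels [7 6 8 10 3]
Step 2: flows [0->1,3->0,2->4,3->4] -> levels [7 7 7 8 5]
Step 3: flows [0=1,3->0,2->4,3->4] -> levels [8 7 6 6 7]
Step 4: flows [0->1,0->3,4->2,4->3] -> levels [6 8 7 8 5]
Step 5: flows [1->0,3->0,2->4,3->4] -> levels [8 7 6 6 7]
  -> period-2 cycle: step 5 state = step 3 state
  -> state at step 6: (6-3) mod 2 = 1, same as step 4 -> [6 8 7 8 5]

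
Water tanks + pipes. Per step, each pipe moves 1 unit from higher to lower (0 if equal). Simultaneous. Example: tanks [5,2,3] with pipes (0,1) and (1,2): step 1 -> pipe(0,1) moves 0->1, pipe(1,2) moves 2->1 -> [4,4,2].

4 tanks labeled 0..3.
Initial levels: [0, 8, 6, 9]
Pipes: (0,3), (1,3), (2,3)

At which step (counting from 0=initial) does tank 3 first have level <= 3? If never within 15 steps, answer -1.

Answer: -1

Derivation:
Step 1: flows [3->0,3->1,3->2] -> levels [1 9 7 6]
Step 2: flows [3->0,1->3,2->3] -> levels [2 8 6 7]
Step 3: flows [3->0,1->3,3->2] -> levels [3 7 7 6]
Step 4: flows [3->0,1->3,2->3] -> levels [4 6 6 7]
Step 5: flows [3->0,3->1,3->2] -> levels [5 7 7 4]
Step 6: flows [0->3,1->3,2->3] -> levels [4 6 6 7]
  -> period-2 cycle (repeats step 4); tank 3 never drops to <=3
Tank 3 never reaches <=3 within 15 steps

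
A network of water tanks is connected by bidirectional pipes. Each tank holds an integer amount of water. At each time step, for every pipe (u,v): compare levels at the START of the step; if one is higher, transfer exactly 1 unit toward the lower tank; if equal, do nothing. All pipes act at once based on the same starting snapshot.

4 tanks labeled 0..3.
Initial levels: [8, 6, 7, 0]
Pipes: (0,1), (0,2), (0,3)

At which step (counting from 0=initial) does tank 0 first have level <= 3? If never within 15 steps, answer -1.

Answer: 6

Derivation:
Step 1: flows [0->1,0->2,0->3] -> levels [5 7 8 1]
Step 2: flows [1->0,2->0,0->3] -> levels [6 6 7 2]
Step 3: flows [0=1,2->0,0->3] -> levels [6 6 6 3]
Step 4: flows [0=1,0=2,0->3] -> levels [5 6 6 4]
Step 5: flows [1->0,2->0,0->3] -> levels [6 5 5 5]
Step 6: flows [0->1,0->2,0->3] -> levels [3 6 6 6]
Tank 0 first reaches <=3 at step 6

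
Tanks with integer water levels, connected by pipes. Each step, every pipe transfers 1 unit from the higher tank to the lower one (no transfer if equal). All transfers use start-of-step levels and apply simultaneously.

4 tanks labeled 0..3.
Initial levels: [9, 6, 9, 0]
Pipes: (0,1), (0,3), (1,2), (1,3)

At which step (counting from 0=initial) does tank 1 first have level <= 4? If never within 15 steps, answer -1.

Step 1: flows [0->1,0->3,2->1,1->3] -> levels [7 7 8 2]
Step 2: flows [0=1,0->3,2->1,1->3] -> levels [6 7 7 4]
Step 3: flows [1->0,0->3,1=2,1->3] -> levels [6 5 7 6]
Step 4: flows [0->1,0=3,2->1,3->1] -> levels [5 8 6 5]
Step 5: flows [1->0,0=3,1->2,1->3] -> levels [6 5 7 6]
  -> period-2 cycle (repeats step 3); tank 1 never drops to <=4
Tank 1 never reaches <=4 within 15 steps

Answer: -1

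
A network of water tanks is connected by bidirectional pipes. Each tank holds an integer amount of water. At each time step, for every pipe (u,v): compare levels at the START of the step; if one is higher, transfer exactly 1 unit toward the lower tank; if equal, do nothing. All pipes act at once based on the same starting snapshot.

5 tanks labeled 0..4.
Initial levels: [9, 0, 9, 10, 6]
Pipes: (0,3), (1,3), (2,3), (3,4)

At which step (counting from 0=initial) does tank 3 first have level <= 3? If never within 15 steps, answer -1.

Step 1: flows [3->0,3->1,3->2,3->4] -> levels [10 1 10 6 7]
Step 2: flows [0->3,3->1,2->3,4->3] -> levels [9 2 9 8 6]
Step 3: flows [0->3,3->1,2->3,3->4] -> levels [8 3 8 8 7]
Step 4: flows [0=3,3->1,2=3,3->4] -> levels [8 4 8 6 8]
Step 5: flows [0->3,3->1,2->3,4->3] -> levels [7 5 7 8 7]
Step 6: flows [3->0,3->1,3->2,3->4] -> levels [8 6 8 4 8]
Step 7: flows [0->3,1->3,2->3,4->3] -> levels [7 5 7 8 7]
  -> period-2 cycle (repeats step 5); tank 3 never drops to <=3
Tank 3 never reaches <=3 within 15 steps

Answer: -1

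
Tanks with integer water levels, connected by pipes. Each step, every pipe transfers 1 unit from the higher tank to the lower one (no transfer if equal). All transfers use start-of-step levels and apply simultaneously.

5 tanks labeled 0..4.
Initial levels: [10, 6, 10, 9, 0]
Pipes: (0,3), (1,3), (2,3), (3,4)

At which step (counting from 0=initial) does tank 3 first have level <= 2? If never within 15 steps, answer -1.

Step 1: flows [0->3,3->1,2->3,3->4] -> levels [9 7 9 9 1]
Step 2: flows [0=3,3->1,2=3,3->4] -> levels [9 8 9 7 2]
Step 3: flows [0->3,1->3,2->3,3->4] -> levels [8 7 8 9 3]
Step 4: flows [3->0,3->1,3->2,3->4] -> levels [9 8 9 5 4]
Step 5: flows [0->3,1->3,2->3,3->4] -> levels [8 7 8 7 5]
Step 6: flows [0->3,1=3,2->3,3->4] -> levels [7 7 7 8 6]
Step 7: flows [3->0,3->1,3->2,3->4] -> levels [8 8 8 4 7]
Step 8: flows [0->3,1->3,2->3,4->3] -> levels [7 7 7 8 6]
  -> period-2 cycle (repeats step 6); tank 3 never drops to <=2
Tank 3 never reaches <=2 within 15 steps

Answer: -1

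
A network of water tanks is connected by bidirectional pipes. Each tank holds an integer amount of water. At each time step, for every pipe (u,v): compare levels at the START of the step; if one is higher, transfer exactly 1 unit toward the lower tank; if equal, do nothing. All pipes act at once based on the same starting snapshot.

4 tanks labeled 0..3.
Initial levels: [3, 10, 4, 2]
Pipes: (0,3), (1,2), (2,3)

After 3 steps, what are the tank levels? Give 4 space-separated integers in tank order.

Answer: 3 7 5 4

Derivation:
Step 1: flows [0->3,1->2,2->3] -> levels [2 9 4 4]
Step 2: flows [3->0,1->2,2=3] -> levels [3 8 5 3]
Step 3: flows [0=3,1->2,2->3] -> levels [3 7 5 4]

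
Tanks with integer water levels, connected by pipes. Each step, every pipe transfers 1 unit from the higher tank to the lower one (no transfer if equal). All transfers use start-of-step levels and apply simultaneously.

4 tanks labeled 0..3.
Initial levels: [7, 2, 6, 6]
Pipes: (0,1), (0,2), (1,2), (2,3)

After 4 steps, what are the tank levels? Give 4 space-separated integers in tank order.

Answer: 5 6 4 6

Derivation:
Step 1: flows [0->1,0->2,2->1,2=3] -> levels [5 4 6 6]
Step 2: flows [0->1,2->0,2->1,2=3] -> levels [5 6 4 6]
Step 3: flows [1->0,0->2,1->2,3->2] -> levels [5 4 7 5]
Step 4: flows [0->1,2->0,2->1,2->3] -> levels [5 6 4 6]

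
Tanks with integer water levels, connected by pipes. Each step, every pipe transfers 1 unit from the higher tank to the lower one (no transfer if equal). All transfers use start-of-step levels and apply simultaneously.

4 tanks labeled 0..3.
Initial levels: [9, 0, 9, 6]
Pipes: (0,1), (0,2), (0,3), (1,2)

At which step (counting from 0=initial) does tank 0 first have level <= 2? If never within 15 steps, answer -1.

Answer: -1

Derivation:
Step 1: flows [0->1,0=2,0->3,2->1] -> levels [7 2 8 7]
Step 2: flows [0->1,2->0,0=3,2->1] -> levels [7 4 6 7]
Step 3: flows [0->1,0->2,0=3,2->1] -> levels [5 6 6 7]
Step 4: flows [1->0,2->0,3->0,1=2] -> levels [8 5 5 6]
Step 5: flows [0->1,0->2,0->3,1=2] -> levels [5 6 6 7]
  -> period-2 cycle (repeats step 3); tank 0 never drops to <=2
Tank 0 never reaches <=2 within 15 steps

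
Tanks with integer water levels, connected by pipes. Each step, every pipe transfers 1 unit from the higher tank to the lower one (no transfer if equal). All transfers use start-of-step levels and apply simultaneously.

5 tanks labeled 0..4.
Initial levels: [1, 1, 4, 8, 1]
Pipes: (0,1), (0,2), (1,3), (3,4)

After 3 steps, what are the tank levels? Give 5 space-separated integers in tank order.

Answer: 2 4 3 2 4

Derivation:
Step 1: flows [0=1,2->0,3->1,3->4] -> levels [2 2 3 6 2]
Step 2: flows [0=1,2->0,3->1,3->4] -> levels [3 3 2 4 3]
Step 3: flows [0=1,0->2,3->1,3->4] -> levels [2 4 3 2 4]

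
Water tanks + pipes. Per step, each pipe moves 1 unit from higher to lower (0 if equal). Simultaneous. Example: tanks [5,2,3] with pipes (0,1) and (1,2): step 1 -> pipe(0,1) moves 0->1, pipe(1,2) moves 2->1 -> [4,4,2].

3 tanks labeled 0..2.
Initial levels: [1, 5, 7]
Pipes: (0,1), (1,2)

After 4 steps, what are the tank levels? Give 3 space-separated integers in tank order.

Step 1: flows [1->0,2->1] -> levels [2 5 6]
Step 2: flows [1->0,2->1] -> levels [3 5 5]
Step 3: flows [1->0,1=2] -> levels [4 4 5]
Step 4: flows [0=1,2->1] -> levels [4 5 4]

Answer: 4 5 4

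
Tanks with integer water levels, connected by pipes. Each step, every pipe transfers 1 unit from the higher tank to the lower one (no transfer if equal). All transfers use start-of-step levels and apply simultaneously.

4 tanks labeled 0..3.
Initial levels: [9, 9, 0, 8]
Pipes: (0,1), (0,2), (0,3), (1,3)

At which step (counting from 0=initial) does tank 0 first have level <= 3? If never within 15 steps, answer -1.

Answer: -1

Derivation:
Step 1: flows [0=1,0->2,0->3,1->3] -> levels [7 8 1 10]
Step 2: flows [1->0,0->2,3->0,3->1] -> levels [8 8 2 8]
Step 3: flows [0=1,0->2,0=3,1=3] -> levels [7 8 3 8]
Step 4: flows [1->0,0->2,3->0,1=3] -> levels [8 7 4 7]
Step 5: flows [0->1,0->2,0->3,1=3] -> levels [5 8 5 8]
Step 6: flows [1->0,0=2,3->0,1=3] -> levels [7 7 5 7]
Step 7: flows [0=1,0->2,0=3,1=3] -> levels [6 7 6 7]
Step 8: flows [1->0,0=2,3->0,1=3] -> levels [8 6 6 6]
Step 9: flows [0->1,0->2,0->3,1=3] -> levels [5 7 7 7]
Step 10: flows [1->0,2->0,3->0,1=3] -> levels [8 6 6 6]
  -> period-2 cycle (repeats step 8); tank 0 never drops to <=3
Tank 0 never reaches <=3 within 15 steps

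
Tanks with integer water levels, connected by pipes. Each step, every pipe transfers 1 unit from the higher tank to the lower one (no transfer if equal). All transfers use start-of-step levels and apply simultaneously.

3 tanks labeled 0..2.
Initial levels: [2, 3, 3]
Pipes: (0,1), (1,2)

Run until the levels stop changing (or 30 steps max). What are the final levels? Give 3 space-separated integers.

Step 1: flows [1->0,1=2] -> levels [3 2 3]
Step 2: flows [0->1,2->1] -> levels [2 4 2]
Step 3: flows [1->0,1->2] -> levels [3 2 3]
  -> period-2 cycle: step 3 state = step 1 state; never stabilizes
  -> state at step 30: (30-1) mod 2 = 1, same as step 2 -> [2 4 2]

Answer: 2 4 2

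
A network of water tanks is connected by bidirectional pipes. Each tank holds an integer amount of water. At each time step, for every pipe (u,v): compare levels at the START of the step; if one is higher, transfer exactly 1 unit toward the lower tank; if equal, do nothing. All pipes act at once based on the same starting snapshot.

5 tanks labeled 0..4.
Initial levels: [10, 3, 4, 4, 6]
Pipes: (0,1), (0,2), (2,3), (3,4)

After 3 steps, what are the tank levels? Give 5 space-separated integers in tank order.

Answer: 5 6 5 6 5

Derivation:
Step 1: flows [0->1,0->2,2=3,4->3] -> levels [8 4 5 5 5]
Step 2: flows [0->1,0->2,2=3,3=4] -> levels [6 5 6 5 5]
Step 3: flows [0->1,0=2,2->3,3=4] -> levels [5 6 5 6 5]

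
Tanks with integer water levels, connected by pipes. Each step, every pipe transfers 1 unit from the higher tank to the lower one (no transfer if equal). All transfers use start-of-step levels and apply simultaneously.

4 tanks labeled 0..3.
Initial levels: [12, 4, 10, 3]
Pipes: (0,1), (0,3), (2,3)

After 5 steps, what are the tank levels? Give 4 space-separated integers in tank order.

Answer: 6 7 7 9

Derivation:
Step 1: flows [0->1,0->3,2->3] -> levels [10 5 9 5]
Step 2: flows [0->1,0->3,2->3] -> levels [8 6 8 7]
Step 3: flows [0->1,0->3,2->3] -> levels [6 7 7 9]
Step 4: flows [1->0,3->0,3->2] -> levels [8 6 8 7]
  -> period-2 cycle: step 4 state = step 2 state
  -> state at step 5: (5-2) mod 2 = 1, same as step 3 -> [6 7 7 9]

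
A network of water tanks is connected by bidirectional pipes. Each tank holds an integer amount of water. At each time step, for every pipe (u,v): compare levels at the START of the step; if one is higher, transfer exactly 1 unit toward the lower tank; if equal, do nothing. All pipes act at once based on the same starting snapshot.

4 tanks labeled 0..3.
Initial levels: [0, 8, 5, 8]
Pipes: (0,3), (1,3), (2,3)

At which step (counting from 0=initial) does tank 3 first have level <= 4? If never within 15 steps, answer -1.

Step 1: flows [3->0,1=3,3->2] -> levels [1 8 6 6]
Step 2: flows [3->0,1->3,2=3] -> levels [2 7 6 6]
Step 3: flows [3->0,1->3,2=3] -> levels [3 6 6 6]
Step 4: flows [3->0,1=3,2=3] -> levels [4 6 6 5]
Step 5: flows [3->0,1->3,2->3] -> levels [5 5 5 6]
Step 6: flows [3->0,3->1,3->2] -> levels [6 6 6 3]
Tank 3 first reaches <=4 at step 6

Answer: 6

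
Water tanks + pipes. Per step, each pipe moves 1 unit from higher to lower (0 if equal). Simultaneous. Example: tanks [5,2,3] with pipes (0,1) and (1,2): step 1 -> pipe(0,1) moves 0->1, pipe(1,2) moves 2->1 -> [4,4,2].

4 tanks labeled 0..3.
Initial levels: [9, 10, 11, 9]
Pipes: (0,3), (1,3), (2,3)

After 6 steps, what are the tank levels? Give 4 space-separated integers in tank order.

Answer: 10 10 11 8

Derivation:
Step 1: flows [0=3,1->3,2->3] -> levels [9 9 10 11]
Step 2: flows [3->0,3->1,3->2] -> levels [10 10 11 8]
Step 3: flows [0->3,1->3,2->3] -> levels [9 9 10 11]
  -> period-2 cycle: step 3 state = step 1 state
  -> state at step 6: (6-1) mod 2 = 1, same as step 2 -> [10 10 11 8]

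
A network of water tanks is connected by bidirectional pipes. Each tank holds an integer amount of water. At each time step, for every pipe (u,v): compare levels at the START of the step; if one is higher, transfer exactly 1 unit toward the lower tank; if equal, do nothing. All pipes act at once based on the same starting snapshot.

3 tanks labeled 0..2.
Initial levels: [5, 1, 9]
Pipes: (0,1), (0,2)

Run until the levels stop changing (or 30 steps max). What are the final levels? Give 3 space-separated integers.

Step 1: flows [0->1,2->0] -> levels [5 2 8]
Step 2: flows [0->1,2->0] -> levels [5 3 7]
Step 3: flows [0->1,2->0] -> levels [5 4 6]
Step 4: flows [0->1,2->0] -> levels [5 5 5]
Step 5: flows [0=1,0=2] -> levels [5 5 5]
  -> stable (no change)

Answer: 5 5 5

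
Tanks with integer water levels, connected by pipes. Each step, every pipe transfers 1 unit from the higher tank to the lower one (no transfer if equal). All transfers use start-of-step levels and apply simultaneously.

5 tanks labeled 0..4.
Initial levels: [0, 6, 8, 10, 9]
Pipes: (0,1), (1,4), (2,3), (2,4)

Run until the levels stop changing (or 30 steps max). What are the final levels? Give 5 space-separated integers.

Answer: 6 7 8 7 5

Derivation:
Step 1: flows [1->0,4->1,3->2,4->2] -> levels [1 6 10 9 7]
Step 2: flows [1->0,4->1,2->3,2->4] -> levels [2 6 8 10 7]
Step 3: flows [1->0,4->1,3->2,2->4] -> levels [3 6 8 9 7]
Step 4: flows [1->0,4->1,3->2,2->4] -> levels [4 6 8 8 7]
Step 5: flows [1->0,4->1,2=3,2->4] -> levels [5 6 7 8 7]
Step 6: flows [1->0,4->1,3->2,2=4] -> levels [6 6 8 7 6]
Step 7: flows [0=1,1=4,2->3,2->4] -> levels [6 6 6 8 7]
Step 8: flows [0=1,4->1,3->2,4->2] -> levels [6 7 8 7 5]
Step 9: flows [1->0,1->4,2->3,2->4] -> levels [7 5 6 8 7]
Step 10: flows [0->1,4->1,3->2,4->2] -> levels [6 7 8 7 5]
  -> period-2 cycle: step 10 state = step 8 state; never stabilizes
  -> state at step 30: (30-8) mod 2 = 0, same as step 8 -> [6 7 8 7 5]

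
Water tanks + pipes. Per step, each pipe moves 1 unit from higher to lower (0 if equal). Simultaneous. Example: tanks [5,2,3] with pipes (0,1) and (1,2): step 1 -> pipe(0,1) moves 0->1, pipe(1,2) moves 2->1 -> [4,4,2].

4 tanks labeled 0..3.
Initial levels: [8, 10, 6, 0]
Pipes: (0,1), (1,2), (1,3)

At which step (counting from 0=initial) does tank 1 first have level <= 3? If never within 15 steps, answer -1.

Answer: -1

Derivation:
Step 1: flows [1->0,1->2,1->3] -> levels [9 7 7 1]
Step 2: flows [0->1,1=2,1->3] -> levels [8 7 7 2]
Step 3: flows [0->1,1=2,1->3] -> levels [7 7 7 3]
Step 4: flows [0=1,1=2,1->3] -> levels [7 6 7 4]
Step 5: flows [0->1,2->1,1->3] -> levels [6 7 6 5]
Step 6: flows [1->0,1->2,1->3] -> levels [7 4 7 6]
Step 7: flows [0->1,2->1,3->1] -> levels [6 7 6 5]
  -> period-2 cycle (repeats step 5); tank 1 never drops to <=3
Tank 1 never reaches <=3 within 15 steps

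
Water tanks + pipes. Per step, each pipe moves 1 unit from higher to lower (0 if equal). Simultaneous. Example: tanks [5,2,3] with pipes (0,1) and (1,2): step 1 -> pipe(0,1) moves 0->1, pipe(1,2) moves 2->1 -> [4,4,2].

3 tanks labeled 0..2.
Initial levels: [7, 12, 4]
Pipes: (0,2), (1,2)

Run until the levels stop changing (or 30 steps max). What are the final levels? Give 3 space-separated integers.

Answer: 7 7 9

Derivation:
Step 1: flows [0->2,1->2] -> levels [6 11 6]
Step 2: flows [0=2,1->2] -> levels [6 10 7]
Step 3: flows [2->0,1->2] -> levels [7 9 7]
Step 4: flows [0=2,1->2] -> levels [7 8 8]
Step 5: flows [2->0,1=2] -> levels [8 8 7]
Step 6: flows [0->2,1->2] -> levels [7 7 9]
Step 7: flows [2->0,2->1] -> levels [8 8 7]
  -> period-2 cycle: step 7 state = step 5 state; never stabilizes
  -> state at step 30: (30-5) mod 2 = 1, same as step 6 -> [7 7 9]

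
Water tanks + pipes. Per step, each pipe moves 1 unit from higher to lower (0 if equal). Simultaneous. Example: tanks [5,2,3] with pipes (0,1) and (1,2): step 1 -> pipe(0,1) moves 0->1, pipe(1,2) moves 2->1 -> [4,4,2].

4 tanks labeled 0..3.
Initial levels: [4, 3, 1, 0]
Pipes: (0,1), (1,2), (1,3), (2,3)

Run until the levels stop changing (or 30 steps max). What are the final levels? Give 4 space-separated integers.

Step 1: flows [0->1,1->2,1->3,2->3] -> levels [3 2 1 2]
Step 2: flows [0->1,1->2,1=3,3->2] -> levels [2 2 3 1]
Step 3: flows [0=1,2->1,1->3,2->3] -> levels [2 2 1 3]
Step 4: flows [0=1,1->2,3->1,3->2] -> levels [2 2 3 1]
  -> period-2 cycle: step 4 state = step 2 state; never stabilizes
  -> state at step 30: (30-2) mod 2 = 0, same as step 2 -> [2 2 3 1]

Answer: 2 2 3 1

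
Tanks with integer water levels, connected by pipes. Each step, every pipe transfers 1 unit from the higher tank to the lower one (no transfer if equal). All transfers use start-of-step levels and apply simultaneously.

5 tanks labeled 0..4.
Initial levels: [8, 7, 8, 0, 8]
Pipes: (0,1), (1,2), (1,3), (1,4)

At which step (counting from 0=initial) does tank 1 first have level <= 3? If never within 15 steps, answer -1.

Answer: -1

Derivation:
Step 1: flows [0->1,2->1,1->3,4->1] -> levels [7 9 7 1 7]
Step 2: flows [1->0,1->2,1->3,1->4] -> levels [8 5 8 2 8]
Step 3: flows [0->1,2->1,1->3,4->1] -> levels [7 7 7 3 7]
Step 4: flows [0=1,1=2,1->3,1=4] -> levels [7 6 7 4 7]
Step 5: flows [0->1,2->1,1->3,4->1] -> levels [6 8 6 5 6]
Step 6: flows [1->0,1->2,1->3,1->4] -> levels [7 4 7 6 7]
Step 7: flows [0->1,2->1,3->1,4->1] -> levels [6 8 6 5 6]
  -> period-2 cycle (repeats step 5); tank 1 never drops to <=3
Tank 1 never reaches <=3 within 15 steps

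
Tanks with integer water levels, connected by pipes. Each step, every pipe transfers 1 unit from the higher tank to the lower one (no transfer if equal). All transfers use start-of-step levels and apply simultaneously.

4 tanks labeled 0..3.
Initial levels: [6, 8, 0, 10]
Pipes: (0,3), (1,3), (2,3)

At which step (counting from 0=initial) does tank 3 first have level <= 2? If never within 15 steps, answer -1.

Step 1: flows [3->0,3->1,3->2] -> levels [7 9 1 7]
Step 2: flows [0=3,1->3,3->2] -> levels [7 8 2 7]
Step 3: flows [0=3,1->3,3->2] -> levels [7 7 3 7]
Step 4: flows [0=3,1=3,3->2] -> levels [7 7 4 6]
Step 5: flows [0->3,1->3,3->2] -> levels [6 6 5 7]
Step 6: flows [3->0,3->1,3->2] -> levels [7 7 6 4]
Step 7: flows [0->3,1->3,2->3] -> levels [6 6 5 7]
  -> period-2 cycle (repeats step 5); tank 3 never drops to <=2
Tank 3 never reaches <=2 within 15 steps

Answer: -1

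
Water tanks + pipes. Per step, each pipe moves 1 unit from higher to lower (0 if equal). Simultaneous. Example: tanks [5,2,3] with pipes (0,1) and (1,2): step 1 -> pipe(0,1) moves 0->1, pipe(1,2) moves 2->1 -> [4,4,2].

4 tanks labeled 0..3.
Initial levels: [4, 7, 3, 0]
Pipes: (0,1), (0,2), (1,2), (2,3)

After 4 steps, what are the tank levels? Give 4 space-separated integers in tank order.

Answer: 4 3 4 3

Derivation:
Step 1: flows [1->0,0->2,1->2,2->3] -> levels [4 5 4 1]
Step 2: flows [1->0,0=2,1->2,2->3] -> levels [5 3 4 2]
Step 3: flows [0->1,0->2,2->1,2->3] -> levels [3 5 3 3]
Step 4: flows [1->0,0=2,1->2,2=3] -> levels [4 3 4 3]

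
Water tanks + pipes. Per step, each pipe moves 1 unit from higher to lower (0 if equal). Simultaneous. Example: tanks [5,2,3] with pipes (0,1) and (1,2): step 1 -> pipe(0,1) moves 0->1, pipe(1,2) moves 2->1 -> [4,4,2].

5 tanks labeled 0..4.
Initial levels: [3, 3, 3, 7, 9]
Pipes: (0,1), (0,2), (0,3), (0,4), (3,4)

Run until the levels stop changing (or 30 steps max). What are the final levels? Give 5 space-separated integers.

Answer: 5 5 5 5 5

Derivation:
Step 1: flows [0=1,0=2,3->0,4->0,4->3] -> levels [5 3 3 7 7]
Step 2: flows [0->1,0->2,3->0,4->0,3=4] -> levels [5 4 4 6 6]
Step 3: flows [0->1,0->2,3->0,4->0,3=4] -> levels [5 5 5 5 5]
Step 4: flows [0=1,0=2,0=3,0=4,3=4] -> levels [5 5 5 5 5]
  -> stable (no change)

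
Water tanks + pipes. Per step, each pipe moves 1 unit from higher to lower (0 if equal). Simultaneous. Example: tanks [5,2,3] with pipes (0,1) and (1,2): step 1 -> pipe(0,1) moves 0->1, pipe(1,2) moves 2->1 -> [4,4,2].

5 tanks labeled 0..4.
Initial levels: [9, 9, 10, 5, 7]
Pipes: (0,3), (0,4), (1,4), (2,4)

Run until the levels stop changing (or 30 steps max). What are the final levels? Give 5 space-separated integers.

Step 1: flows [0->3,0->4,1->4,2->4] -> levels [7 8 9 6 10]
Step 2: flows [0->3,4->0,4->1,4->2] -> levels [7 9 10 7 7]
Step 3: flows [0=3,0=4,1->4,2->4] -> levels [7 8 9 7 9]
Step 4: flows [0=3,4->0,4->1,2=4] -> levels [8 9 9 7 7]
Step 5: flows [0->3,0->4,1->4,2->4] -> levels [6 8 8 8 10]
Step 6: flows [3->0,4->0,4->1,4->2] -> levels [8 9 9 7 7]
  -> period-2 cycle: step 6 state = step 4 state; never stabilizes
  -> state at step 30: (30-4) mod 2 = 0, same as step 4 -> [8 9 9 7 7]

Answer: 8 9 9 7 7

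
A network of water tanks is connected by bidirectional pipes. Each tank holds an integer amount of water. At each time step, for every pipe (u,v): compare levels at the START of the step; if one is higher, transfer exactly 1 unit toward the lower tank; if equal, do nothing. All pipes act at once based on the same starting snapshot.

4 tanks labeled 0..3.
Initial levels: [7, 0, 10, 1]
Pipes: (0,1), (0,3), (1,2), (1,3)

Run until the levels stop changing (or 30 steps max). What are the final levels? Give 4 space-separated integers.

Answer: 4 6 4 4

Derivation:
Step 1: flows [0->1,0->3,2->1,3->1] -> levels [5 3 9 1]
Step 2: flows [0->1,0->3,2->1,1->3] -> levels [3 4 8 3]
Step 3: flows [1->0,0=3,2->1,1->3] -> levels [4 3 7 4]
Step 4: flows [0->1,0=3,2->1,3->1] -> levels [3 6 6 3]
Step 5: flows [1->0,0=3,1=2,1->3] -> levels [4 4 6 4]
Step 6: flows [0=1,0=3,2->1,1=3] -> levels [4 5 5 4]
Step 7: flows [1->0,0=3,1=2,1->3] -> levels [5 3 5 5]
Step 8: flows [0->1,0=3,2->1,3->1] -> levels [4 6 4 4]
Step 9: flows [1->0,0=3,1->2,1->3] -> levels [5 3 5 5]
  -> period-2 cycle: step 9 state = step 7 state; never stabilizes
  -> state at step 30: (30-7) mod 2 = 1, same as step 8 -> [4 6 4 4]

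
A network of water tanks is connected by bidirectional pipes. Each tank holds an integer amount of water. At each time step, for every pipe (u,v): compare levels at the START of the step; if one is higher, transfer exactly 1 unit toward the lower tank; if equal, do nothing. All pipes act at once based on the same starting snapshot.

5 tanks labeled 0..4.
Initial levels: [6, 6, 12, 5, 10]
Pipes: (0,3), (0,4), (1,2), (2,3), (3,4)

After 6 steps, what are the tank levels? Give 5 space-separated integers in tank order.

Step 1: flows [0->3,4->0,2->1,2->3,4->3] -> levels [6 7 10 8 8]
Step 2: flows [3->0,4->0,2->1,2->3,3=4] -> levels [8 8 8 8 7]
Step 3: flows [0=3,0->4,1=2,2=3,3->4] -> levels [7 8 8 7 9]
Step 4: flows [0=3,4->0,1=2,2->3,4->3] -> levels [8 8 7 9 7]
Step 5: flows [3->0,0->4,1->2,3->2,3->4] -> levels [8 7 9 6 9]
Step 6: flows [0->3,4->0,2->1,2->3,4->3] -> levels [8 8 7 9 7]

Answer: 8 8 7 9 7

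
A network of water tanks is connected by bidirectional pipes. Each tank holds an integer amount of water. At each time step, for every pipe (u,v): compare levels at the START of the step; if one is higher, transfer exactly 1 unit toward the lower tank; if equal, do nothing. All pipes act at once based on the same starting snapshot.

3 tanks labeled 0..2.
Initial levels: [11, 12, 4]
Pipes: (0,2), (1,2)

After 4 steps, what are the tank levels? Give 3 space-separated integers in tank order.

Answer: 9 10 8

Derivation:
Step 1: flows [0->2,1->2] -> levels [10 11 6]
Step 2: flows [0->2,1->2] -> levels [9 10 8]
Step 3: flows [0->2,1->2] -> levels [8 9 10]
Step 4: flows [2->0,2->1] -> levels [9 10 8]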